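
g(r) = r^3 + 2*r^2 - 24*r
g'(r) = 3*r^2 + 4*r - 24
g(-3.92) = 64.58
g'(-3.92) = 6.42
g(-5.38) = 31.29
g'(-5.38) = 41.31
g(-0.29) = 7.10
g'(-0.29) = -24.91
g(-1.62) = 39.88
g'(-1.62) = -22.61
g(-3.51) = 65.64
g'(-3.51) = -1.08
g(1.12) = -22.97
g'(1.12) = -15.76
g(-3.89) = 64.76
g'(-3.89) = 5.84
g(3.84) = -6.05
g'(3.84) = 35.60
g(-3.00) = 63.00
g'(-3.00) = -9.00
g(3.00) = -27.00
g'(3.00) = 15.00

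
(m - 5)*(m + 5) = m^2 - 25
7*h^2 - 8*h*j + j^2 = (-7*h + j)*(-h + j)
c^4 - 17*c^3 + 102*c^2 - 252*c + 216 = (c - 6)^2*(c - 3)*(c - 2)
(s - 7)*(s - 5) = s^2 - 12*s + 35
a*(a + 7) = a^2 + 7*a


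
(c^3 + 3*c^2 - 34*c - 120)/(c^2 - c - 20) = (c^2 - c - 30)/(c - 5)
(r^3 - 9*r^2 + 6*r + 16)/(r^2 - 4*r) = (r^3 - 9*r^2 + 6*r + 16)/(r*(r - 4))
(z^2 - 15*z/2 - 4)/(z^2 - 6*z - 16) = (z + 1/2)/(z + 2)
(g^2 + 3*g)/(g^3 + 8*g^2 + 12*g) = (g + 3)/(g^2 + 8*g + 12)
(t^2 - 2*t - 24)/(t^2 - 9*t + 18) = (t + 4)/(t - 3)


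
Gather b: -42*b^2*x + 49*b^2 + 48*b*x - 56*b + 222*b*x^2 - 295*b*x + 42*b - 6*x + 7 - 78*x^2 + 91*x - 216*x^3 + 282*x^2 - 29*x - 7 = b^2*(49 - 42*x) + b*(222*x^2 - 247*x - 14) - 216*x^3 + 204*x^2 + 56*x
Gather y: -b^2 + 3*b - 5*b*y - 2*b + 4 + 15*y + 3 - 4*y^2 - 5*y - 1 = -b^2 + b - 4*y^2 + y*(10 - 5*b) + 6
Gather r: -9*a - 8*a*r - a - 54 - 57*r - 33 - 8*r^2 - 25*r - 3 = -10*a - 8*r^2 + r*(-8*a - 82) - 90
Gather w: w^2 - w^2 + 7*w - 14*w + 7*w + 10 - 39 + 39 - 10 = 0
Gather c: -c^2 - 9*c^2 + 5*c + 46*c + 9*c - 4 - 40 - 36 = -10*c^2 + 60*c - 80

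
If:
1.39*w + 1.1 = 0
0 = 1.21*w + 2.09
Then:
No Solution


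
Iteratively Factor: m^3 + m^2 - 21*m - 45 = (m + 3)*(m^2 - 2*m - 15) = (m + 3)^2*(m - 5)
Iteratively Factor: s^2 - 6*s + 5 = (s - 1)*(s - 5)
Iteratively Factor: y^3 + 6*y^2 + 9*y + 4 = (y + 4)*(y^2 + 2*y + 1) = (y + 1)*(y + 4)*(y + 1)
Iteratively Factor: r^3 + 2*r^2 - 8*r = (r)*(r^2 + 2*r - 8) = r*(r - 2)*(r + 4)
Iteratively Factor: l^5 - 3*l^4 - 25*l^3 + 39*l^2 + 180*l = (l + 3)*(l^4 - 6*l^3 - 7*l^2 + 60*l) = (l - 5)*(l + 3)*(l^3 - l^2 - 12*l) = (l - 5)*(l + 3)^2*(l^2 - 4*l) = l*(l - 5)*(l + 3)^2*(l - 4)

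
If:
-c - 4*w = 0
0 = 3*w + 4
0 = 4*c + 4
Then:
No Solution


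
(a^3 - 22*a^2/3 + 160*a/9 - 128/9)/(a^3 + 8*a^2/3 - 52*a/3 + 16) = (9*a^2 - 48*a + 64)/(3*(3*a^2 + 14*a - 24))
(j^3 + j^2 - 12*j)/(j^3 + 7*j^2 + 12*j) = (j - 3)/(j + 3)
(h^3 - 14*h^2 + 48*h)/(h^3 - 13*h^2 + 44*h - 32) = h*(h - 6)/(h^2 - 5*h + 4)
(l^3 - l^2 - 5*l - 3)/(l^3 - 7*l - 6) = (l + 1)/(l + 2)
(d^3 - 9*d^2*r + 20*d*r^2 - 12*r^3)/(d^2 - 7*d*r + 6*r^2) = d - 2*r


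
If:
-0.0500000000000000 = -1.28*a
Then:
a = 0.04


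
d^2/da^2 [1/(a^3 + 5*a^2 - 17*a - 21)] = 2*(-(3*a + 5)*(a^3 + 5*a^2 - 17*a - 21) + (3*a^2 + 10*a - 17)^2)/(a^3 + 5*a^2 - 17*a - 21)^3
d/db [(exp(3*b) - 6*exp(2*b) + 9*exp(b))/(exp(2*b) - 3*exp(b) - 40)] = (exp(4*b) - 6*exp(3*b) - 111*exp(2*b) + 480*exp(b) - 360)*exp(b)/(exp(4*b) - 6*exp(3*b) - 71*exp(2*b) + 240*exp(b) + 1600)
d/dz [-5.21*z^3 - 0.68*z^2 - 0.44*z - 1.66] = -15.63*z^2 - 1.36*z - 0.44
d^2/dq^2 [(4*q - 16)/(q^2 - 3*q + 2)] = 8*((7 - 3*q)*(q^2 - 3*q + 2) + (q - 4)*(2*q - 3)^2)/(q^2 - 3*q + 2)^3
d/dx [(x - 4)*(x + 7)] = 2*x + 3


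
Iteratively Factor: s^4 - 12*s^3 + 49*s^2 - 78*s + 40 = (s - 5)*(s^3 - 7*s^2 + 14*s - 8) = (s - 5)*(s - 4)*(s^2 - 3*s + 2) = (s - 5)*(s - 4)*(s - 2)*(s - 1)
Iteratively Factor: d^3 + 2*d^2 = (d + 2)*(d^2) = d*(d + 2)*(d)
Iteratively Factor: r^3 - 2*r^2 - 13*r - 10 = (r - 5)*(r^2 + 3*r + 2) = (r - 5)*(r + 1)*(r + 2)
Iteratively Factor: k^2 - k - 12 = (k - 4)*(k + 3)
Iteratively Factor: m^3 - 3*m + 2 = (m + 2)*(m^2 - 2*m + 1) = (m - 1)*(m + 2)*(m - 1)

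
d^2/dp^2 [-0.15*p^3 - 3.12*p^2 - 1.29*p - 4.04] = -0.9*p - 6.24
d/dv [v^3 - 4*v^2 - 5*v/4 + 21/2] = 3*v^2 - 8*v - 5/4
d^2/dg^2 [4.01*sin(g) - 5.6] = -4.01*sin(g)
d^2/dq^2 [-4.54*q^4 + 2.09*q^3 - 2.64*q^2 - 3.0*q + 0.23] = -54.48*q^2 + 12.54*q - 5.28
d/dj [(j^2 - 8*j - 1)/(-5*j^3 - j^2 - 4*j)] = (5*j^4 - 80*j^3 - 27*j^2 - 2*j - 4)/(j^2*(25*j^4 + 10*j^3 + 41*j^2 + 8*j + 16))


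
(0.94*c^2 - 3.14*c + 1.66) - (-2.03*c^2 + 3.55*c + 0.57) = 2.97*c^2 - 6.69*c + 1.09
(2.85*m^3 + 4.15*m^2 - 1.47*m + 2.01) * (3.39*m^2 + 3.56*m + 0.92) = 9.6615*m^5 + 24.2145*m^4 + 12.4127*m^3 + 5.3987*m^2 + 5.8032*m + 1.8492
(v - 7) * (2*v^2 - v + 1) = 2*v^3 - 15*v^2 + 8*v - 7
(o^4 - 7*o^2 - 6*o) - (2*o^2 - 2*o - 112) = o^4 - 9*o^2 - 4*o + 112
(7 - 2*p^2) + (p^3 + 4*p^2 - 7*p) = p^3 + 2*p^2 - 7*p + 7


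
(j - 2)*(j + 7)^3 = j^4 + 19*j^3 + 105*j^2 + 49*j - 686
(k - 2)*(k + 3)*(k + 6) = k^3 + 7*k^2 - 36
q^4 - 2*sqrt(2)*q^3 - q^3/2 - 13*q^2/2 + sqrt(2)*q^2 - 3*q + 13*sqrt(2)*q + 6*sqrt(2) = (q - 3)*(q + 1/2)*(q + 2)*(q - 2*sqrt(2))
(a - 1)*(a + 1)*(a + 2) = a^3 + 2*a^2 - a - 2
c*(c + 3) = c^2 + 3*c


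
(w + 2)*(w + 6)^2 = w^3 + 14*w^2 + 60*w + 72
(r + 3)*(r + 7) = r^2 + 10*r + 21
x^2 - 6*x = x*(x - 6)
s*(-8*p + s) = -8*p*s + s^2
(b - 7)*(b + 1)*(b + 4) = b^3 - 2*b^2 - 31*b - 28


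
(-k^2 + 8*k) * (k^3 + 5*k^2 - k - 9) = -k^5 + 3*k^4 + 41*k^3 + k^2 - 72*k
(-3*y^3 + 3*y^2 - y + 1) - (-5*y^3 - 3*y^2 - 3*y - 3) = 2*y^3 + 6*y^2 + 2*y + 4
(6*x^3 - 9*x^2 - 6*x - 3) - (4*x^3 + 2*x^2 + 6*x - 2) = 2*x^3 - 11*x^2 - 12*x - 1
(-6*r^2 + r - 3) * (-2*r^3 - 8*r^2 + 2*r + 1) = 12*r^5 + 46*r^4 - 14*r^3 + 20*r^2 - 5*r - 3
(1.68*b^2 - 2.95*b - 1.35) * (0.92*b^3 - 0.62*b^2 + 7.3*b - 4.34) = 1.5456*b^5 - 3.7556*b^4 + 12.851*b^3 - 27.9892*b^2 + 2.948*b + 5.859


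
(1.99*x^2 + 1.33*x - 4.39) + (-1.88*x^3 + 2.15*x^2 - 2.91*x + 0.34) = -1.88*x^3 + 4.14*x^2 - 1.58*x - 4.05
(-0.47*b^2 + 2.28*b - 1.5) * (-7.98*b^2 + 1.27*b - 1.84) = 3.7506*b^4 - 18.7913*b^3 + 15.7304*b^2 - 6.1002*b + 2.76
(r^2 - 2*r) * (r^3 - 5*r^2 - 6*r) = r^5 - 7*r^4 + 4*r^3 + 12*r^2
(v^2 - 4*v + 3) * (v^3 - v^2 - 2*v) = v^5 - 5*v^4 + 5*v^3 + 5*v^2 - 6*v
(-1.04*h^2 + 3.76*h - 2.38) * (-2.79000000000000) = 2.9016*h^2 - 10.4904*h + 6.6402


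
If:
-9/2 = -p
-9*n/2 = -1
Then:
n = 2/9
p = 9/2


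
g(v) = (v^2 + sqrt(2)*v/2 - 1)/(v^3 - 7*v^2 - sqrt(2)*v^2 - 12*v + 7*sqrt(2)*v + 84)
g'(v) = (2*v + sqrt(2)/2)/(v^3 - 7*v^2 - sqrt(2)*v^2 - 12*v + 7*sqrt(2)*v + 84) + (v^2 + sqrt(2)*v/2 - 1)*(-3*v^2 + 2*sqrt(2)*v + 14*v - 7*sqrt(2) + 12)/(v^3 - 7*v^2 - sqrt(2)*v^2 - 12*v + 7*sqrt(2)*v + 84)^2 = ((4*v + sqrt(2))*(v^3 - 7*v^2 - sqrt(2)*v^2 - 12*v + 7*sqrt(2)*v + 84) + (2*v^2 + sqrt(2)*v - 2)*(-3*v^2 + 2*sqrt(2)*v + 14*v - 7*sqrt(2) + 12))/(2*(v^3 - 7*v^2 - sqrt(2)*v^2 - 12*v + 7*sqrt(2)*v + 84)^2)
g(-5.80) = -0.07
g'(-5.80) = -0.00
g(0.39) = -0.00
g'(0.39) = 0.02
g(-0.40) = -0.01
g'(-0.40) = 0.00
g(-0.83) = -0.01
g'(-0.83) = -0.01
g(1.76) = 0.06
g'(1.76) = 0.09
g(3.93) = 2.66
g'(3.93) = 10.29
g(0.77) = 0.00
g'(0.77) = 0.03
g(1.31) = 0.02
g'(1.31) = 0.05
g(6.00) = -2.53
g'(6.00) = -1.62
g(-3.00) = -0.47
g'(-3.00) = -2.44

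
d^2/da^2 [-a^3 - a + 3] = -6*a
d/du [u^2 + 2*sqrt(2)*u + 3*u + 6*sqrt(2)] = 2*u + 2*sqrt(2) + 3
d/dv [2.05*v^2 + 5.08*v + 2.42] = 4.1*v + 5.08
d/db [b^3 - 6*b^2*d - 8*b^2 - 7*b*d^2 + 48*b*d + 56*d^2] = 3*b^2 - 12*b*d - 16*b - 7*d^2 + 48*d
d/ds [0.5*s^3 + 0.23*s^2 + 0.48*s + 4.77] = 1.5*s^2 + 0.46*s + 0.48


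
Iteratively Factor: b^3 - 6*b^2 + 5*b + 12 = (b + 1)*(b^2 - 7*b + 12) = (b - 3)*(b + 1)*(b - 4)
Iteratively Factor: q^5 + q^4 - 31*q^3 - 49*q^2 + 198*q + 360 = (q + 3)*(q^4 - 2*q^3 - 25*q^2 + 26*q + 120) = (q - 3)*(q + 3)*(q^3 + q^2 - 22*q - 40) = (q - 3)*(q + 2)*(q + 3)*(q^2 - q - 20) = (q - 5)*(q - 3)*(q + 2)*(q + 3)*(q + 4)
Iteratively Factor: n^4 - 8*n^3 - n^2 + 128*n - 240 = (n - 4)*(n^3 - 4*n^2 - 17*n + 60) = (n - 5)*(n - 4)*(n^2 + n - 12) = (n - 5)*(n - 4)*(n + 4)*(n - 3)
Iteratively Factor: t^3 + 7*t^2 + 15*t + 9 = (t + 3)*(t^2 + 4*t + 3) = (t + 1)*(t + 3)*(t + 3)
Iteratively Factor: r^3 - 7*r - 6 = (r + 2)*(r^2 - 2*r - 3) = (r + 1)*(r + 2)*(r - 3)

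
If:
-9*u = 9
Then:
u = -1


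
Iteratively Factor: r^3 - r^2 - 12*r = (r)*(r^2 - r - 12) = r*(r + 3)*(r - 4)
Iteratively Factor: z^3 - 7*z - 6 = (z + 1)*(z^2 - z - 6) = (z - 3)*(z + 1)*(z + 2)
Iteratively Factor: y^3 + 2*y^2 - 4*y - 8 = (y - 2)*(y^2 + 4*y + 4) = (y - 2)*(y + 2)*(y + 2)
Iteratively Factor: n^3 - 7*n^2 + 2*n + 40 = (n - 5)*(n^2 - 2*n - 8) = (n - 5)*(n + 2)*(n - 4)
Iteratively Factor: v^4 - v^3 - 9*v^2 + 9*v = (v + 3)*(v^3 - 4*v^2 + 3*v) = (v - 3)*(v + 3)*(v^2 - v) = v*(v - 3)*(v + 3)*(v - 1)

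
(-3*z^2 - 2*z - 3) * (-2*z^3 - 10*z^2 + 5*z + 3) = 6*z^5 + 34*z^4 + 11*z^3 + 11*z^2 - 21*z - 9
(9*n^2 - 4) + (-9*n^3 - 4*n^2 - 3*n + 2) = -9*n^3 + 5*n^2 - 3*n - 2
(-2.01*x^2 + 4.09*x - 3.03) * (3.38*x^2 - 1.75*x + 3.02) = -6.7938*x^4 + 17.3417*x^3 - 23.4691*x^2 + 17.6543*x - 9.1506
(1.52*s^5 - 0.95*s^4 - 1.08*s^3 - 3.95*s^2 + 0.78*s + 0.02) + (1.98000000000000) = 1.52*s^5 - 0.95*s^4 - 1.08*s^3 - 3.95*s^2 + 0.78*s + 2.0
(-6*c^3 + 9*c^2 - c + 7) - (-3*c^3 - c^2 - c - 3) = -3*c^3 + 10*c^2 + 10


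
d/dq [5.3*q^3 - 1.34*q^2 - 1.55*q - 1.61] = 15.9*q^2 - 2.68*q - 1.55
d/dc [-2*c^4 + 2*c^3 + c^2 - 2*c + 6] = -8*c^3 + 6*c^2 + 2*c - 2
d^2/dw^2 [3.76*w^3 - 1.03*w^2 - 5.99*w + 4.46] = 22.56*w - 2.06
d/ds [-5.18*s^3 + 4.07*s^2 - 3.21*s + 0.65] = -15.54*s^2 + 8.14*s - 3.21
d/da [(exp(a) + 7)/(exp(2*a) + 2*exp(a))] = (-exp(2*a) - 14*exp(a) - 14)*exp(-a)/(exp(2*a) + 4*exp(a) + 4)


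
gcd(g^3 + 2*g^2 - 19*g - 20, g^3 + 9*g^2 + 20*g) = g + 5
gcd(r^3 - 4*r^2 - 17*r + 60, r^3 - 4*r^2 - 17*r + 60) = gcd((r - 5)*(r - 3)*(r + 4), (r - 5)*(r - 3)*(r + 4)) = r^3 - 4*r^2 - 17*r + 60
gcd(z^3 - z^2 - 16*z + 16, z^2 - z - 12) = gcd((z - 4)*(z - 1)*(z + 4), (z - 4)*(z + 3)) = z - 4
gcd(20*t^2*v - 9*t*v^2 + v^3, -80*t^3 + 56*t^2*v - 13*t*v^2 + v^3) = 20*t^2 - 9*t*v + v^2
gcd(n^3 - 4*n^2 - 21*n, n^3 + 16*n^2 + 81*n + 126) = n + 3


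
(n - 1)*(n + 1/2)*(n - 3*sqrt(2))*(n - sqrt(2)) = n^4 - 4*sqrt(2)*n^3 - n^3/2 + 2*sqrt(2)*n^2 + 11*n^2/2 - 3*n + 2*sqrt(2)*n - 3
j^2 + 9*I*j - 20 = (j + 4*I)*(j + 5*I)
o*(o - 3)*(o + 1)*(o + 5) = o^4 + 3*o^3 - 13*o^2 - 15*o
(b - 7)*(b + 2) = b^2 - 5*b - 14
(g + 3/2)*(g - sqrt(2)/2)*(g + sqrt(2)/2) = g^3 + 3*g^2/2 - g/2 - 3/4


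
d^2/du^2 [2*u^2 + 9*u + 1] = 4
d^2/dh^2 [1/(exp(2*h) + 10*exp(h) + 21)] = 2*(4*(exp(h) + 5)^2*exp(h) - (2*exp(h) + 5)*(exp(2*h) + 10*exp(h) + 21))*exp(h)/(exp(2*h) + 10*exp(h) + 21)^3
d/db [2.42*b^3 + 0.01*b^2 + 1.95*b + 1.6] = 7.26*b^2 + 0.02*b + 1.95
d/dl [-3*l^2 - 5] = -6*l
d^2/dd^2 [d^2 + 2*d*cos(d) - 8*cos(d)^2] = -2*d*cos(d) - 32*sin(d)^2 - 4*sin(d) + 18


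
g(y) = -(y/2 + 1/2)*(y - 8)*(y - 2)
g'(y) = -(y/2 + 1/2)*(y - 8) - (y/2 + 1/2)*(y - 2) - (y - 8)*(y - 2)/2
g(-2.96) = 53.27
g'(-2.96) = -42.78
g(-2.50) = 35.44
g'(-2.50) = -34.88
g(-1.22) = 3.27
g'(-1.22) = -16.21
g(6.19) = 27.26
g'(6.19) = -4.76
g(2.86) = 8.53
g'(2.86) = 10.47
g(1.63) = -3.10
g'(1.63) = 7.68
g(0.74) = -7.96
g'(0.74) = 2.84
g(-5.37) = 215.30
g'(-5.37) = -94.59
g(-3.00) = 55.00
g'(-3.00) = -43.50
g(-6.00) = 280.00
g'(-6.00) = -111.00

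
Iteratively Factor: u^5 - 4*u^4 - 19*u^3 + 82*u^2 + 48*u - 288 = (u + 2)*(u^4 - 6*u^3 - 7*u^2 + 96*u - 144) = (u + 2)*(u + 4)*(u^3 - 10*u^2 + 33*u - 36) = (u - 3)*(u + 2)*(u + 4)*(u^2 - 7*u + 12) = (u - 4)*(u - 3)*(u + 2)*(u + 4)*(u - 3)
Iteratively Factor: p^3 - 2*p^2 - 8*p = (p + 2)*(p^2 - 4*p) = (p - 4)*(p + 2)*(p)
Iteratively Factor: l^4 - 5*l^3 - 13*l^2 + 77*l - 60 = (l + 4)*(l^3 - 9*l^2 + 23*l - 15) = (l - 5)*(l + 4)*(l^2 - 4*l + 3) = (l - 5)*(l - 1)*(l + 4)*(l - 3)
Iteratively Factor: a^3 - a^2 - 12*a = (a + 3)*(a^2 - 4*a) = a*(a + 3)*(a - 4)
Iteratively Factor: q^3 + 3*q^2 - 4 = (q + 2)*(q^2 + q - 2) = (q - 1)*(q + 2)*(q + 2)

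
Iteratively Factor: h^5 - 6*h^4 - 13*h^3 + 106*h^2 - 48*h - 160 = (h + 1)*(h^4 - 7*h^3 - 6*h^2 + 112*h - 160) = (h - 4)*(h + 1)*(h^3 - 3*h^2 - 18*h + 40) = (h - 4)*(h + 1)*(h + 4)*(h^2 - 7*h + 10) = (h - 4)*(h - 2)*(h + 1)*(h + 4)*(h - 5)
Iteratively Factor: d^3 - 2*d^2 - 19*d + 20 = (d - 5)*(d^2 + 3*d - 4) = (d - 5)*(d + 4)*(d - 1)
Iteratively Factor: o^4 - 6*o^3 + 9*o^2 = (o - 3)*(o^3 - 3*o^2) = o*(o - 3)*(o^2 - 3*o) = o*(o - 3)^2*(o)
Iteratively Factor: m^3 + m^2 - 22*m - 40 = (m + 4)*(m^2 - 3*m - 10) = (m + 2)*(m + 4)*(m - 5)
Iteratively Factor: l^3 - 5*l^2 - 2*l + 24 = (l - 3)*(l^2 - 2*l - 8) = (l - 4)*(l - 3)*(l + 2)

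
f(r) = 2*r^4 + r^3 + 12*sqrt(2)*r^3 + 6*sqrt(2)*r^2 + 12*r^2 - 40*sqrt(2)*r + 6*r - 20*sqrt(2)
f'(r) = 8*r^3 + 3*r^2 + 36*sqrt(2)*r^2 + 12*sqrt(2)*r + 24*r - 40*sqrt(2) + 6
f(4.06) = 1850.15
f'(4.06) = 1539.82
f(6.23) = 7810.01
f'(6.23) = 4231.58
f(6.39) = 8508.39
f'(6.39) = 4499.90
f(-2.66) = 13.08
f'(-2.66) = 71.34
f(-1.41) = 41.27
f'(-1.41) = -23.58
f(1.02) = -37.32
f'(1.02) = 55.80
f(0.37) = -43.24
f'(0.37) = -27.62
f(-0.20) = -17.49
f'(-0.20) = -56.67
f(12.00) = 74839.91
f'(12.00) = 22028.36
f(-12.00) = 13947.29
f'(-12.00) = -6602.93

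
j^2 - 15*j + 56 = (j - 8)*(j - 7)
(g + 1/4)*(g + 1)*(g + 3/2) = g^3 + 11*g^2/4 + 17*g/8 + 3/8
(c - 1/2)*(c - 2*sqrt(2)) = c^2 - 2*sqrt(2)*c - c/2 + sqrt(2)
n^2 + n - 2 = (n - 1)*(n + 2)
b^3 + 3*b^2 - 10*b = b*(b - 2)*(b + 5)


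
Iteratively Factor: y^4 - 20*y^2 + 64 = (y + 4)*(y^3 - 4*y^2 - 4*y + 16) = (y - 2)*(y + 4)*(y^2 - 2*y - 8) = (y - 4)*(y - 2)*(y + 4)*(y + 2)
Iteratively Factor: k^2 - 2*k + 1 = (k - 1)*(k - 1)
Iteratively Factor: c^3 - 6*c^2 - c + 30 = (c + 2)*(c^2 - 8*c + 15) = (c - 3)*(c + 2)*(c - 5)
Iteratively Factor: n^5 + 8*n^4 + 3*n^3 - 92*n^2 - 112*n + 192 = (n - 3)*(n^4 + 11*n^3 + 36*n^2 + 16*n - 64) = (n - 3)*(n + 4)*(n^3 + 7*n^2 + 8*n - 16) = (n - 3)*(n + 4)^2*(n^2 + 3*n - 4) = (n - 3)*(n + 4)^3*(n - 1)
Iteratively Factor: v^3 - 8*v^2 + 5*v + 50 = (v + 2)*(v^2 - 10*v + 25) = (v - 5)*(v + 2)*(v - 5)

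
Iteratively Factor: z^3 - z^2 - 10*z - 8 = (z + 2)*(z^2 - 3*z - 4) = (z - 4)*(z + 2)*(z + 1)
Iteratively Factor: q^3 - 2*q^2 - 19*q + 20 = (q + 4)*(q^2 - 6*q + 5) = (q - 1)*(q + 4)*(q - 5)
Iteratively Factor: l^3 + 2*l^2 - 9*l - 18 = (l - 3)*(l^2 + 5*l + 6) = (l - 3)*(l + 3)*(l + 2)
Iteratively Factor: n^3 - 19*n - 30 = (n - 5)*(n^2 + 5*n + 6) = (n - 5)*(n + 2)*(n + 3)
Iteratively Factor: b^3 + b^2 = (b)*(b^2 + b) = b*(b + 1)*(b)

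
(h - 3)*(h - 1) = h^2 - 4*h + 3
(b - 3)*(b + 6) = b^2 + 3*b - 18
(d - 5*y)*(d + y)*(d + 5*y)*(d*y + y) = d^4*y + d^3*y^2 + d^3*y - 25*d^2*y^3 + d^2*y^2 - 25*d*y^4 - 25*d*y^3 - 25*y^4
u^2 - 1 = (u - 1)*(u + 1)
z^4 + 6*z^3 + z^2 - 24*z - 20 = (z - 2)*(z + 1)*(z + 2)*(z + 5)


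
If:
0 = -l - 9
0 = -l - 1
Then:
No Solution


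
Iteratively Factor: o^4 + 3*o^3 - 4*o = (o)*(o^3 + 3*o^2 - 4) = o*(o - 1)*(o^2 + 4*o + 4) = o*(o - 1)*(o + 2)*(o + 2)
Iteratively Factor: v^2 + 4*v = (v)*(v + 4)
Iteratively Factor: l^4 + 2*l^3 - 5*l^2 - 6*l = (l - 2)*(l^3 + 4*l^2 + 3*l) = l*(l - 2)*(l^2 + 4*l + 3) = l*(l - 2)*(l + 3)*(l + 1)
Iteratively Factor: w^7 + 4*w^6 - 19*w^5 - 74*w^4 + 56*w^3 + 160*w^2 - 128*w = (w)*(w^6 + 4*w^5 - 19*w^4 - 74*w^3 + 56*w^2 + 160*w - 128) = w*(w + 2)*(w^5 + 2*w^4 - 23*w^3 - 28*w^2 + 112*w - 64) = w*(w - 1)*(w + 2)*(w^4 + 3*w^3 - 20*w^2 - 48*w + 64) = w*(w - 1)*(w + 2)*(w + 4)*(w^3 - w^2 - 16*w + 16) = w*(w - 1)^2*(w + 2)*(w + 4)*(w^2 - 16) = w*(w - 1)^2*(w + 2)*(w + 4)^2*(w - 4)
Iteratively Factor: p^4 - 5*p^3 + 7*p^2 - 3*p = (p - 1)*(p^3 - 4*p^2 + 3*p) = (p - 1)^2*(p^2 - 3*p) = (p - 3)*(p - 1)^2*(p)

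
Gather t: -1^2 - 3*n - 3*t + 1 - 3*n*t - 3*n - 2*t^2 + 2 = -6*n - 2*t^2 + t*(-3*n - 3) + 2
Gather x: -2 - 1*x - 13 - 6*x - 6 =-7*x - 21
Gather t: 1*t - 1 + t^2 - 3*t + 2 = t^2 - 2*t + 1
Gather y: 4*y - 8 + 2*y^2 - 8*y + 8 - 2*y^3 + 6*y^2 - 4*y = -2*y^3 + 8*y^2 - 8*y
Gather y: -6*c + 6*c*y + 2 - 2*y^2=6*c*y - 6*c - 2*y^2 + 2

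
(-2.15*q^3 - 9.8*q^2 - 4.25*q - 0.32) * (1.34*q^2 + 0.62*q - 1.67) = -2.881*q^5 - 14.465*q^4 - 8.1805*q^3 + 13.3022*q^2 + 6.8991*q + 0.5344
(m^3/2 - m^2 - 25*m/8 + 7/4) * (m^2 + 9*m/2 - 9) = m^5/2 + 5*m^4/4 - 97*m^3/8 - 53*m^2/16 + 36*m - 63/4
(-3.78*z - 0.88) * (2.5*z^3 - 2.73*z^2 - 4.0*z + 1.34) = -9.45*z^4 + 8.1194*z^3 + 17.5224*z^2 - 1.5452*z - 1.1792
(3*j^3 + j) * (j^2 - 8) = 3*j^5 - 23*j^3 - 8*j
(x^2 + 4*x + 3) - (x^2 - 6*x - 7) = 10*x + 10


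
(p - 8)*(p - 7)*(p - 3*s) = p^3 - 3*p^2*s - 15*p^2 + 45*p*s + 56*p - 168*s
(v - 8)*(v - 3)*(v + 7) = v^3 - 4*v^2 - 53*v + 168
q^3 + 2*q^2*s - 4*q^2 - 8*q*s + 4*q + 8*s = (q - 2)^2*(q + 2*s)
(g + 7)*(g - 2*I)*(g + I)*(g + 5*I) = g^4 + 7*g^3 + 4*I*g^3 + 7*g^2 + 28*I*g^2 + 49*g + 10*I*g + 70*I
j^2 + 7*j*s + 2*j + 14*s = (j + 2)*(j + 7*s)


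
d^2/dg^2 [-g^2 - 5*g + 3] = -2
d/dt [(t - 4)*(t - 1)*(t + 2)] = 3*t^2 - 6*t - 6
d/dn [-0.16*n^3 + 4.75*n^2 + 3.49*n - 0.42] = -0.48*n^2 + 9.5*n + 3.49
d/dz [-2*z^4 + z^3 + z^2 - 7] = z*(-8*z^2 + 3*z + 2)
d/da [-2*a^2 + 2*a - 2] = 2 - 4*a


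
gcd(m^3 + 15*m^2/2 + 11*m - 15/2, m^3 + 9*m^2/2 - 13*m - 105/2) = m^2 + 8*m + 15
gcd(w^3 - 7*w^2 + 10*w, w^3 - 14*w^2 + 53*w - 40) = w - 5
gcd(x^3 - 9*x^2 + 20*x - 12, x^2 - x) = x - 1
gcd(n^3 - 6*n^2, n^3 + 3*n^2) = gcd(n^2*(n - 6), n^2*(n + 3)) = n^2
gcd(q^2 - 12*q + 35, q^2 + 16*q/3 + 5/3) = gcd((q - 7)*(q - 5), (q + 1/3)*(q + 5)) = 1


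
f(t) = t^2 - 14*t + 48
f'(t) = 2*t - 14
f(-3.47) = 108.62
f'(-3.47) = -20.94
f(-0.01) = 48.14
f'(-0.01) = -14.02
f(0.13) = 46.20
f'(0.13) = -13.74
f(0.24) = 44.70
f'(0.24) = -13.52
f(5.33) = 1.79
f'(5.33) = -3.34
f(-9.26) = 263.39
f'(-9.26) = -32.52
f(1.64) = 27.73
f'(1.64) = -10.72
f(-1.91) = 78.39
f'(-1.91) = -17.82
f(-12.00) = 360.00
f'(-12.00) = -38.00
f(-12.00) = 360.00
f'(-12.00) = -38.00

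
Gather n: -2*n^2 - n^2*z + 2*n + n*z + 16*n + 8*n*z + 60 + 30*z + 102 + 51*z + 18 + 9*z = n^2*(-z - 2) + n*(9*z + 18) + 90*z + 180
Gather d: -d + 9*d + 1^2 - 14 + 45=8*d + 32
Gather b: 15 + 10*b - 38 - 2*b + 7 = 8*b - 16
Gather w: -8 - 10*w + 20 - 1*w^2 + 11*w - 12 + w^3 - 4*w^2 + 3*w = w^3 - 5*w^2 + 4*w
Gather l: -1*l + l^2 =l^2 - l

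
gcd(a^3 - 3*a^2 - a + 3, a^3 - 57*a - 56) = a + 1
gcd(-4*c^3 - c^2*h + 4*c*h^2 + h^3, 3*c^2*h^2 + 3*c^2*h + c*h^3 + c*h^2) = 1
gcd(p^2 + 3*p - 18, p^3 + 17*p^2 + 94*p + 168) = p + 6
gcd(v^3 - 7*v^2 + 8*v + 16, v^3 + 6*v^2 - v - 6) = v + 1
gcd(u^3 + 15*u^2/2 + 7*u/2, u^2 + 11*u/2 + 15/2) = 1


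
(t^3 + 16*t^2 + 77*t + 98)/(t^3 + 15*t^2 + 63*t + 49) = (t + 2)/(t + 1)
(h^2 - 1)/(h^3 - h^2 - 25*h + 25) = (h + 1)/(h^2 - 25)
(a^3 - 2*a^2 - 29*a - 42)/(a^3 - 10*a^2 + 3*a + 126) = (a + 2)/(a - 6)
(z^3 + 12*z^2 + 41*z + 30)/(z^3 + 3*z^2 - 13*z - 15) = (z + 6)/(z - 3)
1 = 1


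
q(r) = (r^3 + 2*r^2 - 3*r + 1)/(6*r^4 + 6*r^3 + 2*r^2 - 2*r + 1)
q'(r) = (3*r^2 + 4*r - 3)/(6*r^4 + 6*r^3 + 2*r^2 - 2*r + 1) + (-24*r^3 - 18*r^2 - 4*r + 2)*(r^3 + 2*r^2 - 3*r + 1)/(6*r^4 + 6*r^3 + 2*r^2 - 2*r + 1)^2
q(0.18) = 0.71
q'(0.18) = -2.39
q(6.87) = 0.03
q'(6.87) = -0.00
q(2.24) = 0.07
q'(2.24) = -0.02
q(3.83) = 0.05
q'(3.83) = -0.01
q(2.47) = 0.06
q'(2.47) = -0.02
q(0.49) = 0.08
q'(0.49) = -0.58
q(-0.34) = 1.26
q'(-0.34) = -0.69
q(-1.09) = 0.86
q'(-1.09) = 1.59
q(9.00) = 0.02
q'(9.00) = 0.00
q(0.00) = 1.00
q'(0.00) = -1.00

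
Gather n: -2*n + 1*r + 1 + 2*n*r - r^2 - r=n*(2*r - 2) - r^2 + 1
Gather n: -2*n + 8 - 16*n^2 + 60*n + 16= -16*n^2 + 58*n + 24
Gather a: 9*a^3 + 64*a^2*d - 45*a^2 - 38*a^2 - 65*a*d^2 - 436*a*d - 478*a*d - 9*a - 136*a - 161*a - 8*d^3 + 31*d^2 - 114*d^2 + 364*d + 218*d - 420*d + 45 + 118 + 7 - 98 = 9*a^3 + a^2*(64*d - 83) + a*(-65*d^2 - 914*d - 306) - 8*d^3 - 83*d^2 + 162*d + 72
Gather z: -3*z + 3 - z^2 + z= -z^2 - 2*z + 3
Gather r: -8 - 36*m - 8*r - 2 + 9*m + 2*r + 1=-27*m - 6*r - 9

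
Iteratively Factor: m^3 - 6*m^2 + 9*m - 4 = (m - 4)*(m^2 - 2*m + 1) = (m - 4)*(m - 1)*(m - 1)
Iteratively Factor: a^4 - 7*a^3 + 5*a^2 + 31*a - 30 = (a - 1)*(a^3 - 6*a^2 - a + 30) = (a - 1)*(a + 2)*(a^2 - 8*a + 15) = (a - 5)*(a - 1)*(a + 2)*(a - 3)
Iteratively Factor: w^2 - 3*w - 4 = (w - 4)*(w + 1)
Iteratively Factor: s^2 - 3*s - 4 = (s - 4)*(s + 1)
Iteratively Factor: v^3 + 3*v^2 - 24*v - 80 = (v + 4)*(v^2 - v - 20) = (v + 4)^2*(v - 5)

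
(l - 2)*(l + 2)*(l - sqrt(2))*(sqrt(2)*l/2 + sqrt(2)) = sqrt(2)*l^4/2 - l^3 + sqrt(2)*l^3 - 2*sqrt(2)*l^2 - 2*l^2 - 4*sqrt(2)*l + 4*l + 8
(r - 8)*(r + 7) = r^2 - r - 56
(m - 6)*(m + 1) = m^2 - 5*m - 6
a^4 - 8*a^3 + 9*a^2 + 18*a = a*(a - 6)*(a - 3)*(a + 1)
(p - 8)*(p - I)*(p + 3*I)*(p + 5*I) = p^4 - 8*p^3 + 7*I*p^3 - 7*p^2 - 56*I*p^2 + 56*p + 15*I*p - 120*I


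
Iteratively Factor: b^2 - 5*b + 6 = (b - 3)*(b - 2)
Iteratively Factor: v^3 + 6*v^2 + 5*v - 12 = (v + 3)*(v^2 + 3*v - 4) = (v + 3)*(v + 4)*(v - 1)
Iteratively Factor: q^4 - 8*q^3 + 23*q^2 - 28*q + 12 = (q - 2)*(q^3 - 6*q^2 + 11*q - 6) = (q - 2)^2*(q^2 - 4*q + 3) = (q - 3)*(q - 2)^2*(q - 1)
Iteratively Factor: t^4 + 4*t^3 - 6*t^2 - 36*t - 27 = (t + 3)*(t^3 + t^2 - 9*t - 9) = (t - 3)*(t + 3)*(t^2 + 4*t + 3) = (t - 3)*(t + 1)*(t + 3)*(t + 3)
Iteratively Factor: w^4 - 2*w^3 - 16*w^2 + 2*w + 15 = (w - 5)*(w^3 + 3*w^2 - w - 3) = (w - 5)*(w - 1)*(w^2 + 4*w + 3) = (w - 5)*(w - 1)*(w + 3)*(w + 1)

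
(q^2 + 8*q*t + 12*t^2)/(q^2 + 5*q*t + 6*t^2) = (q + 6*t)/(q + 3*t)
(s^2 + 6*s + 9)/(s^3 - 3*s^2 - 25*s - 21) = (s + 3)/(s^2 - 6*s - 7)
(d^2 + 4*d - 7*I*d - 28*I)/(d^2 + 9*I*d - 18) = (d^2 + d*(4 - 7*I) - 28*I)/(d^2 + 9*I*d - 18)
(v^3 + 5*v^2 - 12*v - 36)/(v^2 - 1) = (v^3 + 5*v^2 - 12*v - 36)/(v^2 - 1)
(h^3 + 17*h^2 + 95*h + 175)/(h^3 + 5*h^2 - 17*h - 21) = (h^2 + 10*h + 25)/(h^2 - 2*h - 3)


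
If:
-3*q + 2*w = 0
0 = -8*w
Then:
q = 0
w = 0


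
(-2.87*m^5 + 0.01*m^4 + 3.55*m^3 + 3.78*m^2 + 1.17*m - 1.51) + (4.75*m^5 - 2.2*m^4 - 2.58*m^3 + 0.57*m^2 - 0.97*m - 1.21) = 1.88*m^5 - 2.19*m^4 + 0.97*m^3 + 4.35*m^2 + 0.2*m - 2.72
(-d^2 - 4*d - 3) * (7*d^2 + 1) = -7*d^4 - 28*d^3 - 22*d^2 - 4*d - 3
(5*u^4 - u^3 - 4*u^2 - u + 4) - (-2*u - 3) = 5*u^4 - u^3 - 4*u^2 + u + 7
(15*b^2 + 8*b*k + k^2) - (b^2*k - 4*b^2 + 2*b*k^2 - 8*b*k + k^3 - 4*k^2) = -b^2*k + 19*b^2 - 2*b*k^2 + 16*b*k - k^3 + 5*k^2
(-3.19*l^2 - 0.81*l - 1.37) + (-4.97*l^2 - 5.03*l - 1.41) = -8.16*l^2 - 5.84*l - 2.78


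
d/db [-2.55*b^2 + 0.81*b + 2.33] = 0.81 - 5.1*b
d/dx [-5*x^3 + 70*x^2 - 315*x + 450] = -15*x^2 + 140*x - 315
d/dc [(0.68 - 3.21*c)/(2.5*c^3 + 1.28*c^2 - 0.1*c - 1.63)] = (16.05*c^3 - 0.9912*c^2 - 1.7408*c + 5.3003)/(6.25*c^6 + 6.4*c^5 + 1.1384*c^4 - 8.406*c^3 - 4.1628*c^2 + 0.326*c + 2.6569)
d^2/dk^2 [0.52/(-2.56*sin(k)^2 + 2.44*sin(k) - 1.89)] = (13.631488*sin(k)^4 - 9.744384*sin(k)^3 - 27.415232*sin(k)^2 + 21.8868*sin(k) - 1.159808)/(2.56*sin(k)^2 - 2.44*sin(k) + 1.89)^3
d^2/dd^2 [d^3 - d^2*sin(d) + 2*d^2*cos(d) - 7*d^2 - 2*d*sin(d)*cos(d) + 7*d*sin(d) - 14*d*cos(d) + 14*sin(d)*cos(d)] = d^2*sin(d) - 2*d^2*cos(d) - 15*d*sin(d) + 4*d*sin(2*d) + 10*d*cos(d) + 6*d + 26*sin(d) - 28*sin(2*d) + 18*cos(d) - 4*cos(2*d) - 14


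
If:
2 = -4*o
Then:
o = -1/2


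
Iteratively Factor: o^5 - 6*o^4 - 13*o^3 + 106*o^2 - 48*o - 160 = (o - 2)*(o^4 - 4*o^3 - 21*o^2 + 64*o + 80) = (o - 2)*(o + 1)*(o^3 - 5*o^2 - 16*o + 80) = (o - 5)*(o - 2)*(o + 1)*(o^2 - 16) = (o - 5)*(o - 2)*(o + 1)*(o + 4)*(o - 4)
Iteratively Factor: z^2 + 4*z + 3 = (z + 1)*(z + 3)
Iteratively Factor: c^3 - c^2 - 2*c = (c - 2)*(c^2 + c) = (c - 2)*(c + 1)*(c)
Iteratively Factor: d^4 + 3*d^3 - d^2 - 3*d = (d - 1)*(d^3 + 4*d^2 + 3*d) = d*(d - 1)*(d^2 + 4*d + 3) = d*(d - 1)*(d + 3)*(d + 1)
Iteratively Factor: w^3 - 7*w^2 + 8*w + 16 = (w + 1)*(w^2 - 8*w + 16) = (w - 4)*(w + 1)*(w - 4)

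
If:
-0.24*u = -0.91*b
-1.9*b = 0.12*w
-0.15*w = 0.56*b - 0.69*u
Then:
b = 0.00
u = 0.00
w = 0.00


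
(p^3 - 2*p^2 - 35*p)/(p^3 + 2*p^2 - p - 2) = p*(p^2 - 2*p - 35)/(p^3 + 2*p^2 - p - 2)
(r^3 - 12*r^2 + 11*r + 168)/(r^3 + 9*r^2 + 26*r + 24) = (r^2 - 15*r + 56)/(r^2 + 6*r + 8)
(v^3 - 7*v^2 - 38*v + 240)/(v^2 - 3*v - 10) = (v^2 - 2*v - 48)/(v + 2)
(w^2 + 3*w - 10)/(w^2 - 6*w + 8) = (w + 5)/(w - 4)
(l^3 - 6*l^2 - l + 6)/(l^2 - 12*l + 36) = (l^2 - 1)/(l - 6)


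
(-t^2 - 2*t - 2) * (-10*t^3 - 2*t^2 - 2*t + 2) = 10*t^5 + 22*t^4 + 26*t^3 + 6*t^2 - 4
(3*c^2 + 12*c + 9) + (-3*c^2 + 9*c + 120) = 21*c + 129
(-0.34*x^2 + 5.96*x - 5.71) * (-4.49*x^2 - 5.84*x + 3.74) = 1.5266*x^4 - 24.7748*x^3 - 10.4401*x^2 + 55.6368*x - 21.3554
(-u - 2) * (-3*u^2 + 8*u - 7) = 3*u^3 - 2*u^2 - 9*u + 14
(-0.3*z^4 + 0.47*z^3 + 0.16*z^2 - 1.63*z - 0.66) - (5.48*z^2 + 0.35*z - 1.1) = -0.3*z^4 + 0.47*z^3 - 5.32*z^2 - 1.98*z + 0.44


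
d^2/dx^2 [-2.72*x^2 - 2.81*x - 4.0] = -5.44000000000000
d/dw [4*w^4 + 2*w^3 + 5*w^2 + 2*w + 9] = 16*w^3 + 6*w^2 + 10*w + 2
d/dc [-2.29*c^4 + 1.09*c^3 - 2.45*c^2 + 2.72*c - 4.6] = -9.16*c^3 + 3.27*c^2 - 4.9*c + 2.72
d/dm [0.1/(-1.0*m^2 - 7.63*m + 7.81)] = (0.2*m + 0.763)/(1.0*m^2 + 7.63*m - 7.81)^2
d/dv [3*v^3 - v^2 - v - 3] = 9*v^2 - 2*v - 1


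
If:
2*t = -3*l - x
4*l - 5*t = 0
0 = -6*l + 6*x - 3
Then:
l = -5/56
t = -1/14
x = 23/56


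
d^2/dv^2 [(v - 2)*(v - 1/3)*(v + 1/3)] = 6*v - 4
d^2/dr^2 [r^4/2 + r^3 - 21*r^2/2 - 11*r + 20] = 6*r^2 + 6*r - 21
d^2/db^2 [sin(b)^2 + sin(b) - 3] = -sin(b) + 2*cos(2*b)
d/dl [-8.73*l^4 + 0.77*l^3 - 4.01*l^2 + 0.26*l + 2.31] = -34.92*l^3 + 2.31*l^2 - 8.02*l + 0.26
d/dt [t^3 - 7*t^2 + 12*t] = 3*t^2 - 14*t + 12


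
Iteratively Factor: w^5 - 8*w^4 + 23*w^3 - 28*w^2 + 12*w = (w)*(w^4 - 8*w^3 + 23*w^2 - 28*w + 12) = w*(w - 2)*(w^3 - 6*w^2 + 11*w - 6) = w*(w - 2)^2*(w^2 - 4*w + 3) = w*(w - 2)^2*(w - 1)*(w - 3)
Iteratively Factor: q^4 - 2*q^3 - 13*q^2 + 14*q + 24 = (q - 2)*(q^3 - 13*q - 12) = (q - 2)*(q + 3)*(q^2 - 3*q - 4) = (q - 4)*(q - 2)*(q + 3)*(q + 1)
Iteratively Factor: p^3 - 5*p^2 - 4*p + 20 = (p - 2)*(p^2 - 3*p - 10) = (p - 2)*(p + 2)*(p - 5)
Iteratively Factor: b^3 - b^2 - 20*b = (b + 4)*(b^2 - 5*b) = (b - 5)*(b + 4)*(b)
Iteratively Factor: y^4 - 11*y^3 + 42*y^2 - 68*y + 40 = (y - 2)*(y^3 - 9*y^2 + 24*y - 20) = (y - 5)*(y - 2)*(y^2 - 4*y + 4) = (y - 5)*(y - 2)^2*(y - 2)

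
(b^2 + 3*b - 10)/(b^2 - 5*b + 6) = (b + 5)/(b - 3)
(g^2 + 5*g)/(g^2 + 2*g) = (g + 5)/(g + 2)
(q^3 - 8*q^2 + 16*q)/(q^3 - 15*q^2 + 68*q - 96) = q*(q - 4)/(q^2 - 11*q + 24)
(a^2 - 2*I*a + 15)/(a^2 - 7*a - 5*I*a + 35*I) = (a + 3*I)/(a - 7)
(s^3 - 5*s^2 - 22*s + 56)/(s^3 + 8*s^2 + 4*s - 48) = (s - 7)/(s + 6)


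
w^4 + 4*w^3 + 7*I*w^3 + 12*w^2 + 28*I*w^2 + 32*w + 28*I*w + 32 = (w + 2)^2*(w - I)*(w + 8*I)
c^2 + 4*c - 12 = (c - 2)*(c + 6)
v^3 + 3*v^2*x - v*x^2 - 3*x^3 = (v - x)*(v + x)*(v + 3*x)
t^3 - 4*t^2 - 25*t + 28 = (t - 7)*(t - 1)*(t + 4)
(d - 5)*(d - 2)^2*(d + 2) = d^4 - 7*d^3 + 6*d^2 + 28*d - 40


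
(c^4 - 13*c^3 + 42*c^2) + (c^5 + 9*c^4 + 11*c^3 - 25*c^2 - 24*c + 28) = c^5 + 10*c^4 - 2*c^3 + 17*c^2 - 24*c + 28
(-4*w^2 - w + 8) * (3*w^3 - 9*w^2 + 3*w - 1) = -12*w^5 + 33*w^4 + 21*w^3 - 71*w^2 + 25*w - 8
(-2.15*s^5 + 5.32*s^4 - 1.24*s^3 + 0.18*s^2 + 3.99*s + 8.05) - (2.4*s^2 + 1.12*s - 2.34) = -2.15*s^5 + 5.32*s^4 - 1.24*s^3 - 2.22*s^2 + 2.87*s + 10.39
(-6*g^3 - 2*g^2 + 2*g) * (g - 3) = -6*g^4 + 16*g^3 + 8*g^2 - 6*g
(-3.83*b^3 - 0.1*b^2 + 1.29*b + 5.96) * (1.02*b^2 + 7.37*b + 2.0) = -3.9066*b^5 - 28.3291*b^4 - 7.0812*b^3 + 15.3865*b^2 + 46.5052*b + 11.92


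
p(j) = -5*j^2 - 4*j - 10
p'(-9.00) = 86.00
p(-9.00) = -379.00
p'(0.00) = -4.00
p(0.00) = -10.00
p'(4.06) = -44.60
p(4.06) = -108.66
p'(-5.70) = 53.00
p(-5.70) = -149.65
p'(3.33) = -37.30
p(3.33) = -78.76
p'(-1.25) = 8.50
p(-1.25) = -12.81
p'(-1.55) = 11.50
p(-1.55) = -15.81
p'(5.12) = -55.20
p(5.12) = -161.55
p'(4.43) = -48.30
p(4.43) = -125.84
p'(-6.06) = 56.60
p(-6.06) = -169.38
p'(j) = -10*j - 4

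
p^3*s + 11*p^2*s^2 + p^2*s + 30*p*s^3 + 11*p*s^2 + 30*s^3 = (p + 5*s)*(p + 6*s)*(p*s + s)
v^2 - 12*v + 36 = (v - 6)^2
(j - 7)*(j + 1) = j^2 - 6*j - 7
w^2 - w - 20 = (w - 5)*(w + 4)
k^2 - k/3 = k*(k - 1/3)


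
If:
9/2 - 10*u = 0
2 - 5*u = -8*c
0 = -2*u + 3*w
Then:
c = 1/32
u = 9/20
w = 3/10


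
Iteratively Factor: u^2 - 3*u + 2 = (u - 2)*(u - 1)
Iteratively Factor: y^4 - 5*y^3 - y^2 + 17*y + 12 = (y + 1)*(y^3 - 6*y^2 + 5*y + 12) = (y + 1)^2*(y^2 - 7*y + 12) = (y - 4)*(y + 1)^2*(y - 3)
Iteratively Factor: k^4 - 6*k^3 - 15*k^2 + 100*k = (k - 5)*(k^3 - k^2 - 20*k) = k*(k - 5)*(k^2 - k - 20) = k*(k - 5)^2*(k + 4)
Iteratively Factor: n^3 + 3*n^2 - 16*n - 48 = (n - 4)*(n^2 + 7*n + 12) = (n - 4)*(n + 3)*(n + 4)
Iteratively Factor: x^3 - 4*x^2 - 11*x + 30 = (x - 2)*(x^2 - 2*x - 15) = (x - 5)*(x - 2)*(x + 3)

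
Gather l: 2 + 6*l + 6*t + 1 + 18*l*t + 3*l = l*(18*t + 9) + 6*t + 3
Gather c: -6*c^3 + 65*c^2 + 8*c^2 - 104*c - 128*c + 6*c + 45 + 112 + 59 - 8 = -6*c^3 + 73*c^2 - 226*c + 208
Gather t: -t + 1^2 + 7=8 - t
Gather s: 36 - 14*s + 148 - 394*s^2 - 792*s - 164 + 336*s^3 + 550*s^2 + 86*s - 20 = 336*s^3 + 156*s^2 - 720*s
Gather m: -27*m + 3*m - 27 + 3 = -24*m - 24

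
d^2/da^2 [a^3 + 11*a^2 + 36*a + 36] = 6*a + 22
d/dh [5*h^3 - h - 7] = 15*h^2 - 1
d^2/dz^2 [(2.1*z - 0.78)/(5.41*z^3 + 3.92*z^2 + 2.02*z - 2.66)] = (368.77806*z^5 - 6.738696*z^4 - 246.025416*z^3 + 239.584392*z^2 + 26.9766*z - 0.0644159999999987)/(158.340421*z^9 + 344.192856*z^8 + 426.761358*z^7 + 83.708114*z^6 - 179.121636*z^5 - 249.05244*z^4 - 3.298268*z^3 + 50.647464*z^2 + 42.878136*z - 18.821096)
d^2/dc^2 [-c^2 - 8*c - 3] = -2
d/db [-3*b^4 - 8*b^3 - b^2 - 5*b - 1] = -12*b^3 - 24*b^2 - 2*b - 5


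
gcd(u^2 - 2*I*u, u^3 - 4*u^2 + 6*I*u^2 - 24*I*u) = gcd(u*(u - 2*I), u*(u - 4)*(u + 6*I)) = u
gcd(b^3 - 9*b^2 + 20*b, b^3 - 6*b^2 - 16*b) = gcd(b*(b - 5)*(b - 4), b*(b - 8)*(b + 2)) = b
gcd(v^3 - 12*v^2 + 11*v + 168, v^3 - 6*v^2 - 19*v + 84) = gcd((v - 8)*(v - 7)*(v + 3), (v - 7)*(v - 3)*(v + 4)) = v - 7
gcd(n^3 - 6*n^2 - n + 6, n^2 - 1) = n^2 - 1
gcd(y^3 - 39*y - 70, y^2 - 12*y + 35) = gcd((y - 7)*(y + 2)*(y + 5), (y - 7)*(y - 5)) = y - 7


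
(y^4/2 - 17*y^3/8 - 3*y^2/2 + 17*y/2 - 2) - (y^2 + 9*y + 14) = y^4/2 - 17*y^3/8 - 5*y^2/2 - y/2 - 16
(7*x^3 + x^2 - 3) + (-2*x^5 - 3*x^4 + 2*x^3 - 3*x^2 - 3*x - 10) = -2*x^5 - 3*x^4 + 9*x^3 - 2*x^2 - 3*x - 13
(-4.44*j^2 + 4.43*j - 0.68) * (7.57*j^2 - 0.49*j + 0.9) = -33.6108*j^4 + 35.7107*j^3 - 11.3143*j^2 + 4.3202*j - 0.612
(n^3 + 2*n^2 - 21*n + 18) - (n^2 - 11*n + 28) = n^3 + n^2 - 10*n - 10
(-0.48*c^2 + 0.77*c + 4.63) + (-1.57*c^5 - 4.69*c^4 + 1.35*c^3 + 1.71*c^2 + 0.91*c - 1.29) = -1.57*c^5 - 4.69*c^4 + 1.35*c^3 + 1.23*c^2 + 1.68*c + 3.34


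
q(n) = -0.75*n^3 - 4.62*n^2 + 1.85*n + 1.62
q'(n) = -2.25*n^2 - 9.24*n + 1.85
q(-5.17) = -27.79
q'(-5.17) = -10.52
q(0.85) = -0.61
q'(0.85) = -7.63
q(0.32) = 1.71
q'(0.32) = -1.34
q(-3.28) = -27.69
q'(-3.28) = 7.95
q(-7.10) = 24.02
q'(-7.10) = -45.97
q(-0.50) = -0.37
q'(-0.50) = 5.91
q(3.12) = -60.36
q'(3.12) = -48.88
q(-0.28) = 0.76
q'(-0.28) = 4.26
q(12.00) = -1937.46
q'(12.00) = -433.03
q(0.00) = 1.62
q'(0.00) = 1.85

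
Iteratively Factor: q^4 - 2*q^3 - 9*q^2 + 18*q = (q - 3)*(q^3 + q^2 - 6*q) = (q - 3)*(q + 3)*(q^2 - 2*q) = q*(q - 3)*(q + 3)*(q - 2)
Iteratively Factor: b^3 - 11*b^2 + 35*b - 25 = (b - 1)*(b^2 - 10*b + 25) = (b - 5)*(b - 1)*(b - 5)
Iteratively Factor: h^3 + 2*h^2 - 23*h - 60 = (h - 5)*(h^2 + 7*h + 12) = (h - 5)*(h + 4)*(h + 3)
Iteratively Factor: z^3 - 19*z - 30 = (z + 3)*(z^2 - 3*z - 10) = (z - 5)*(z + 3)*(z + 2)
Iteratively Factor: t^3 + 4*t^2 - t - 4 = (t + 4)*(t^2 - 1) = (t + 1)*(t + 4)*(t - 1)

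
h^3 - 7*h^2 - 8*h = h*(h - 8)*(h + 1)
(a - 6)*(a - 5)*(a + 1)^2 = a^4 - 9*a^3 + 9*a^2 + 49*a + 30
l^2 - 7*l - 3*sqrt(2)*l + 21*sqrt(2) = (l - 7)*(l - 3*sqrt(2))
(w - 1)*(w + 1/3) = w^2 - 2*w/3 - 1/3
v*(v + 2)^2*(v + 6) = v^4 + 10*v^3 + 28*v^2 + 24*v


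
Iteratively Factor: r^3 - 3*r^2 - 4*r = (r)*(r^2 - 3*r - 4) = r*(r - 4)*(r + 1)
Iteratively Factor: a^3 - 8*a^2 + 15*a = (a - 5)*(a^2 - 3*a) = (a - 5)*(a - 3)*(a)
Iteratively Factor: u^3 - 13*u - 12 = (u + 3)*(u^2 - 3*u - 4) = (u + 1)*(u + 3)*(u - 4)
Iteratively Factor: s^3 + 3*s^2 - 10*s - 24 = (s + 4)*(s^2 - s - 6) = (s + 2)*(s + 4)*(s - 3)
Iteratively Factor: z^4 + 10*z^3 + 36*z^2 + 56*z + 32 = (z + 2)*(z^3 + 8*z^2 + 20*z + 16) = (z + 2)^2*(z^2 + 6*z + 8) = (z + 2)^2*(z + 4)*(z + 2)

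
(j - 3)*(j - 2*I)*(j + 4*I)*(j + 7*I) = j^4 - 3*j^3 + 9*I*j^3 - 6*j^2 - 27*I*j^2 + 18*j + 56*I*j - 168*I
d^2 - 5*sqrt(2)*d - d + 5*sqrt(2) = (d - 1)*(d - 5*sqrt(2))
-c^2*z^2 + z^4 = z^2*(-c + z)*(c + z)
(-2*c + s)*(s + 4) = -2*c*s - 8*c + s^2 + 4*s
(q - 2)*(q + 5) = q^2 + 3*q - 10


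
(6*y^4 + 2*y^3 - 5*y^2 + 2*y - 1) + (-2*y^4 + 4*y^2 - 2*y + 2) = 4*y^4 + 2*y^3 - y^2 + 1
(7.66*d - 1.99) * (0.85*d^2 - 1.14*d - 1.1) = 6.511*d^3 - 10.4239*d^2 - 6.1574*d + 2.189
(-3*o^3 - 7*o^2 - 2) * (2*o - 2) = -6*o^4 - 8*o^3 + 14*o^2 - 4*o + 4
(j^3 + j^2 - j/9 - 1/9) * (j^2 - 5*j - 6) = j^5 - 4*j^4 - 100*j^3/9 - 50*j^2/9 + 11*j/9 + 2/3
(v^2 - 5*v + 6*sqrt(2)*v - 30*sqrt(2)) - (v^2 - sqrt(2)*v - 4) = -5*v + 7*sqrt(2)*v - 30*sqrt(2) + 4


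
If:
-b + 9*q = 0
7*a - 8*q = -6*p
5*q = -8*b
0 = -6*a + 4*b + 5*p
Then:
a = 0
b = 0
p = 0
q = 0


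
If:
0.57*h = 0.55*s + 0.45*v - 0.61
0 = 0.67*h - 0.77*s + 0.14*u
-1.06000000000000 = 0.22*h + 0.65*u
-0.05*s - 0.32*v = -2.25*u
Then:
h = -4.72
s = -4.11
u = -0.03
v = 0.40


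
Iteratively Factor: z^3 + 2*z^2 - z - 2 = (z + 1)*(z^2 + z - 2) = (z + 1)*(z + 2)*(z - 1)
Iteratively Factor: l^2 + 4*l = (l)*(l + 4)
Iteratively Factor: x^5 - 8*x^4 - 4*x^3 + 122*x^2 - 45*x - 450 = (x - 5)*(x^4 - 3*x^3 - 19*x^2 + 27*x + 90) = (x - 5)*(x + 2)*(x^3 - 5*x^2 - 9*x + 45) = (x - 5)^2*(x + 2)*(x^2 - 9) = (x - 5)^2*(x - 3)*(x + 2)*(x + 3)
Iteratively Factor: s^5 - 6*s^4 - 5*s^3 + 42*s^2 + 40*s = (s + 1)*(s^4 - 7*s^3 + 2*s^2 + 40*s) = (s - 5)*(s + 1)*(s^3 - 2*s^2 - 8*s) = (s - 5)*(s - 4)*(s + 1)*(s^2 + 2*s) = (s - 5)*(s - 4)*(s + 1)*(s + 2)*(s)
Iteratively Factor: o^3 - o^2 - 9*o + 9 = (o - 3)*(o^2 + 2*o - 3) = (o - 3)*(o + 3)*(o - 1)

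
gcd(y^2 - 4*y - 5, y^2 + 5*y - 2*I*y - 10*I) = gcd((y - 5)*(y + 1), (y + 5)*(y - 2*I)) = 1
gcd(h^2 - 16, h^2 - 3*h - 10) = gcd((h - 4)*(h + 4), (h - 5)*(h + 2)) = 1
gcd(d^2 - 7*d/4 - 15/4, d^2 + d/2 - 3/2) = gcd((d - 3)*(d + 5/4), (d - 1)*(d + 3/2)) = 1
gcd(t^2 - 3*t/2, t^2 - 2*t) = t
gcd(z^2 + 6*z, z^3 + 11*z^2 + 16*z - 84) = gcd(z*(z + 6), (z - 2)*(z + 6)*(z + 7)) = z + 6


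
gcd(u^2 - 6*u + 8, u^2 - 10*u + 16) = u - 2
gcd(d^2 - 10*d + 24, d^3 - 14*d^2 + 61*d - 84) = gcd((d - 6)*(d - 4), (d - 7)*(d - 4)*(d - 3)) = d - 4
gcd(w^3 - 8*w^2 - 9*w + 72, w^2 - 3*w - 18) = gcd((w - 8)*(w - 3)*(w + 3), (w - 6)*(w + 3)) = w + 3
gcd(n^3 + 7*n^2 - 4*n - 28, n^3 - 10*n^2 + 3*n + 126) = 1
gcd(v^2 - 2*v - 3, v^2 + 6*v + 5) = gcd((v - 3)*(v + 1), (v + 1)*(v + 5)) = v + 1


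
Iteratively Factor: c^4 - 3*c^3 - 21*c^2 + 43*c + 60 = (c - 3)*(c^3 - 21*c - 20) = (c - 3)*(c + 4)*(c^2 - 4*c - 5) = (c - 3)*(c + 1)*(c + 4)*(c - 5)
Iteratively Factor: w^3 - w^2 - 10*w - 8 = (w + 1)*(w^2 - 2*w - 8) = (w - 4)*(w + 1)*(w + 2)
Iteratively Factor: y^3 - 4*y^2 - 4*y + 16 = (y - 4)*(y^2 - 4) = (y - 4)*(y - 2)*(y + 2)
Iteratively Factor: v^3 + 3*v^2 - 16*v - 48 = (v - 4)*(v^2 + 7*v + 12) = (v - 4)*(v + 4)*(v + 3)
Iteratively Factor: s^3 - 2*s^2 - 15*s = (s - 5)*(s^2 + 3*s) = s*(s - 5)*(s + 3)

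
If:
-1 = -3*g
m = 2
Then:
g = 1/3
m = 2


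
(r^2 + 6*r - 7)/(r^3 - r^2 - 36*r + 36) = (r + 7)/(r^2 - 36)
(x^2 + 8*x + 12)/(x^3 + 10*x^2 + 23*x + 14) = (x + 6)/(x^2 + 8*x + 7)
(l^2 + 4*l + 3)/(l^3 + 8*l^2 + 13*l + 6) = (l + 3)/(l^2 + 7*l + 6)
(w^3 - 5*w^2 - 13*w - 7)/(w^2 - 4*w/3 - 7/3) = 3*(w^2 - 6*w - 7)/(3*w - 7)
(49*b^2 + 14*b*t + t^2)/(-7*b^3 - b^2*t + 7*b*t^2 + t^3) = (7*b + t)/(-b^2 + t^2)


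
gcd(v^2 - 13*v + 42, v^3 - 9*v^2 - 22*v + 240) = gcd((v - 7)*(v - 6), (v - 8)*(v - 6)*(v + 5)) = v - 6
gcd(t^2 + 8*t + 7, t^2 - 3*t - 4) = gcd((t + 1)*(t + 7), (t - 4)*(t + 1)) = t + 1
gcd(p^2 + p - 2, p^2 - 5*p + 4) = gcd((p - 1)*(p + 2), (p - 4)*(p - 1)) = p - 1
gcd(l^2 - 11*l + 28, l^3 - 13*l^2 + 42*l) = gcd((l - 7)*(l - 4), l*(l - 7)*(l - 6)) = l - 7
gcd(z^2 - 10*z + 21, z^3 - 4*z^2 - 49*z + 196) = z - 7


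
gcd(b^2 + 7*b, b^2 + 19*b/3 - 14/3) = b + 7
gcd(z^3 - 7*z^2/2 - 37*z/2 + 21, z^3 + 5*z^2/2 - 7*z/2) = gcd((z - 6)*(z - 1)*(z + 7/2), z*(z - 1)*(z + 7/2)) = z^2 + 5*z/2 - 7/2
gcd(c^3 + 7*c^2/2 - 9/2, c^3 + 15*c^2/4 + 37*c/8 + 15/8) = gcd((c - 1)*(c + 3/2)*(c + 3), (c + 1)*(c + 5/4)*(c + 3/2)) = c + 3/2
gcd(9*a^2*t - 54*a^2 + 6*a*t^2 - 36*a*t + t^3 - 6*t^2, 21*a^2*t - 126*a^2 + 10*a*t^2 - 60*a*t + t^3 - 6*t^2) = 3*a*t - 18*a + t^2 - 6*t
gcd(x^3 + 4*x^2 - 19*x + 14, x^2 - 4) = x - 2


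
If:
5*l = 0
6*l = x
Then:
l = 0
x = 0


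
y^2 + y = y*(y + 1)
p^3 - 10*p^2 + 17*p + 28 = (p - 7)*(p - 4)*(p + 1)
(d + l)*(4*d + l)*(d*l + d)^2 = 4*d^4*l^2 + 8*d^4*l + 4*d^4 + 5*d^3*l^3 + 10*d^3*l^2 + 5*d^3*l + d^2*l^4 + 2*d^2*l^3 + d^2*l^2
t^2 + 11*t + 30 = (t + 5)*(t + 6)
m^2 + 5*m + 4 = (m + 1)*(m + 4)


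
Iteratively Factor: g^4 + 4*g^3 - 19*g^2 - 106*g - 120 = (g + 2)*(g^3 + 2*g^2 - 23*g - 60) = (g + 2)*(g + 3)*(g^2 - g - 20) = (g - 5)*(g + 2)*(g + 3)*(g + 4)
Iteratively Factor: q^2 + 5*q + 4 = (q + 4)*(q + 1)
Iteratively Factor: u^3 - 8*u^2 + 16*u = (u - 4)*(u^2 - 4*u) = (u - 4)^2*(u)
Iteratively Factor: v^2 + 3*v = (v + 3)*(v)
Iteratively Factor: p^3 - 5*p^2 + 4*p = (p)*(p^2 - 5*p + 4) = p*(p - 4)*(p - 1)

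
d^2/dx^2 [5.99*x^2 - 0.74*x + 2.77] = 11.9800000000000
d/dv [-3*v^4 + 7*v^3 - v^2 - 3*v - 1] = -12*v^3 + 21*v^2 - 2*v - 3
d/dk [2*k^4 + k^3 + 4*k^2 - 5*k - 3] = 8*k^3 + 3*k^2 + 8*k - 5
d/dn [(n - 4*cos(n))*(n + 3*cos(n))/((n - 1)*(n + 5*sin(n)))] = ((1 - n)*(n - 4*cos(n))*(n + 3*cos(n))*(5*cos(n) + 1) + (n - 1)*(n + 5*sin(n))*(n*sin(n) + 2*n + 12*sin(2*n) - cos(n)) - (n + 5*sin(n))*(n - 4*cos(n))*(n + 3*cos(n)))/((n - 1)^2*(n + 5*sin(n))^2)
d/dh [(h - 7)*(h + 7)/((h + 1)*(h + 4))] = (5*h^2 + 106*h + 245)/(h^4 + 10*h^3 + 33*h^2 + 40*h + 16)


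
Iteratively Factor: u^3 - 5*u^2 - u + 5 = (u + 1)*(u^2 - 6*u + 5) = (u - 1)*(u + 1)*(u - 5)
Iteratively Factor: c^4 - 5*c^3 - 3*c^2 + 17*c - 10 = (c + 2)*(c^3 - 7*c^2 + 11*c - 5) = (c - 5)*(c + 2)*(c^2 - 2*c + 1) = (c - 5)*(c - 1)*(c + 2)*(c - 1)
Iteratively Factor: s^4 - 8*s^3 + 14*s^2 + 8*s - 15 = (s + 1)*(s^3 - 9*s^2 + 23*s - 15) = (s - 3)*(s + 1)*(s^2 - 6*s + 5) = (s - 3)*(s - 1)*(s + 1)*(s - 5)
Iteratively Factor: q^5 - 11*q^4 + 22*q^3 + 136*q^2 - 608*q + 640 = (q - 5)*(q^4 - 6*q^3 - 8*q^2 + 96*q - 128) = (q - 5)*(q + 4)*(q^3 - 10*q^2 + 32*q - 32) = (q - 5)*(q - 4)*(q + 4)*(q^2 - 6*q + 8) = (q - 5)*(q - 4)^2*(q + 4)*(q - 2)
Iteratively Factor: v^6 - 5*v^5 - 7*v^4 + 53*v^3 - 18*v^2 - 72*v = (v)*(v^5 - 5*v^4 - 7*v^3 + 53*v^2 - 18*v - 72) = v*(v - 2)*(v^4 - 3*v^3 - 13*v^2 + 27*v + 36) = v*(v - 2)*(v + 1)*(v^3 - 4*v^2 - 9*v + 36) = v*(v - 2)*(v + 1)*(v + 3)*(v^2 - 7*v + 12) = v*(v - 3)*(v - 2)*(v + 1)*(v + 3)*(v - 4)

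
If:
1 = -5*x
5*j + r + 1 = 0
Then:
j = -r/5 - 1/5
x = -1/5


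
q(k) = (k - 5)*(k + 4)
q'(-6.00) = -13.00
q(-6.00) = 22.00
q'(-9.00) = -19.00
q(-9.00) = 70.00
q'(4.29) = 7.58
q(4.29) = -5.89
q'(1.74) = 2.48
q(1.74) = -18.71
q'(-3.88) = -8.76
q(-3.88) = -1.07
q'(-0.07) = -1.14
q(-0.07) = -19.93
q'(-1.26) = -3.52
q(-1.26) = -17.15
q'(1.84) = 2.68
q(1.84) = -18.45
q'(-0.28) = -1.56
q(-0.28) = -19.64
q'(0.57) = 0.14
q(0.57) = -20.25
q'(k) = 2*k - 1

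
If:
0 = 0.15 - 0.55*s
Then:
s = 0.27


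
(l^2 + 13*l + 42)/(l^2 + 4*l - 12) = (l + 7)/(l - 2)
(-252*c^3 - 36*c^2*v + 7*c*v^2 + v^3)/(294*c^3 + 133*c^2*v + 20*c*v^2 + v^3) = (-6*c + v)/(7*c + v)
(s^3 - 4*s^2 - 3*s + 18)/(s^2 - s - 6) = s - 3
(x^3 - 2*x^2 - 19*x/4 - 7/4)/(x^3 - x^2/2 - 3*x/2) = (4*x^2 - 12*x - 7)/(2*x*(2*x - 3))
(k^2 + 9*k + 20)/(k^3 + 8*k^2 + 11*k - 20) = 1/(k - 1)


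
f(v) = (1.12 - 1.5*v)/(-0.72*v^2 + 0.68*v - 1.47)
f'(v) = (1.12 - 1.5*v)*(1.44*v - 0.68)/(-0.72*v^2 + 0.68*v - 1.47)^2 - 1.5/(-0.72*v^2 + 0.68*v - 1.47) = (-1.08*v^2 + 1.6128*v + 1.4434)/(0.5184*v^4 - 0.9792*v^3 + 2.5792*v^2 - 1.9992*v + 2.1609)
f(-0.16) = -0.85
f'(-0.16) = 0.45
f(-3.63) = -0.49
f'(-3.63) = -0.10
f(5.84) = 0.35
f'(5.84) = -0.05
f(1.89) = 0.62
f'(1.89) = 0.08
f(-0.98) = -0.92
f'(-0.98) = -0.15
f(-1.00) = -0.91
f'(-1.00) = -0.15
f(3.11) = 0.56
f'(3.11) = -0.10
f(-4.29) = -0.43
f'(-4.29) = -0.08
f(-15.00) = -0.14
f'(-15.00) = -0.01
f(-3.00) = -0.56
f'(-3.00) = -0.13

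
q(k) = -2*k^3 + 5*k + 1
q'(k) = 5 - 6*k^2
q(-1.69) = 2.20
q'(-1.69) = -12.14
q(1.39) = 2.58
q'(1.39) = -6.59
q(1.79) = -1.52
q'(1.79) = -14.22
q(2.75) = -26.84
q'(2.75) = -40.38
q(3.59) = -73.59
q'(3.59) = -72.33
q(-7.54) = 820.62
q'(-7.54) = -336.11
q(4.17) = -123.17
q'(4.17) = -99.33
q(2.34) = -12.93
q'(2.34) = -27.85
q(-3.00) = 40.00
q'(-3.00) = -49.00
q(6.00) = -401.00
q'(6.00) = -211.00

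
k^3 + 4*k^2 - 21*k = k*(k - 3)*(k + 7)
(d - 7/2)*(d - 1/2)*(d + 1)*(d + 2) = d^4 - d^3 - 33*d^2/4 - 11*d/4 + 7/2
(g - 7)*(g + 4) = g^2 - 3*g - 28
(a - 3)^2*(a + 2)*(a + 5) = a^4 + a^3 - 23*a^2 + 3*a + 90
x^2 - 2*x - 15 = (x - 5)*(x + 3)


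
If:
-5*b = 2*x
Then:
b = -2*x/5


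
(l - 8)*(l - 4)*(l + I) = l^3 - 12*l^2 + I*l^2 + 32*l - 12*I*l + 32*I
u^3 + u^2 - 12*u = u*(u - 3)*(u + 4)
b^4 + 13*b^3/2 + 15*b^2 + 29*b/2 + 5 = (b + 1)*(b + 5/2)*(sqrt(2)*b/2 + sqrt(2))*(sqrt(2)*b + sqrt(2))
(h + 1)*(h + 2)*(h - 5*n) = h^3 - 5*h^2*n + 3*h^2 - 15*h*n + 2*h - 10*n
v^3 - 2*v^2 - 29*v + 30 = (v - 6)*(v - 1)*(v + 5)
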